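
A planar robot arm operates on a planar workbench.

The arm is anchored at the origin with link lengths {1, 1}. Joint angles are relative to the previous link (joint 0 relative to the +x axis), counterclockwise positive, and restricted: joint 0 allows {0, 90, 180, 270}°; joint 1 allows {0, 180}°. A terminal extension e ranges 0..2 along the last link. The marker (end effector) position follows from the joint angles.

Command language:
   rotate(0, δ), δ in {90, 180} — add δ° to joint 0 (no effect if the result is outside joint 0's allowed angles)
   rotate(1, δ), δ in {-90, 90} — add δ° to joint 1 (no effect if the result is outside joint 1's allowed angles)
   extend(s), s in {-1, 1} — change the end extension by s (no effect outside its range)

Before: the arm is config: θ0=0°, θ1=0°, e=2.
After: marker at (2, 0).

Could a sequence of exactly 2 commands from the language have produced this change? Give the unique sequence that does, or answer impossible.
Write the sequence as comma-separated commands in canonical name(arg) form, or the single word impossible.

from: config: θ0=0°, θ1=0°, e=2
step 1 (extend(-1)): config: θ0=0°, θ1=0°, e=1
step 2 (extend(-1)): config: θ0=0°, θ1=0°, e=0
all 36 alternatives checked — unique.

extend(-1), extend(-1)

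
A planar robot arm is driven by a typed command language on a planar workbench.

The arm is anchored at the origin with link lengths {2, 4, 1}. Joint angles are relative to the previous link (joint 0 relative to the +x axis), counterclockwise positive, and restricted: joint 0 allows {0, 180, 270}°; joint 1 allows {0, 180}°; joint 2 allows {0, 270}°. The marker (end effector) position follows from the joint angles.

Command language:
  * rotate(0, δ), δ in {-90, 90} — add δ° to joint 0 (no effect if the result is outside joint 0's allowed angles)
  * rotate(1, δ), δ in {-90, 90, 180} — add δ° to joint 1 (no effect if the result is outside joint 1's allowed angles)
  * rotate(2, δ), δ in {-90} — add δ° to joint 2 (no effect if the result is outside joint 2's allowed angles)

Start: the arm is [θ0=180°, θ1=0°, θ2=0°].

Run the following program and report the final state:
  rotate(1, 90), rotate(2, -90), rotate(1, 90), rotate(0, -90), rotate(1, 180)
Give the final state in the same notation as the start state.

[θ0=180°, θ1=180°, θ2=270°]

begin: [θ0=180°, θ1=0°, θ2=0°]
[1] after rotate(1, 90): [θ0=180°, θ1=0°, θ2=0°]
[2] after rotate(2, -90): [θ0=180°, θ1=0°, θ2=270°]
[3] after rotate(1, 90): [θ0=180°, θ1=0°, θ2=270°]
[4] after rotate(0, -90): [θ0=180°, θ1=0°, θ2=270°]
[5] after rotate(1, 180): [θ0=180°, θ1=180°, θ2=270°]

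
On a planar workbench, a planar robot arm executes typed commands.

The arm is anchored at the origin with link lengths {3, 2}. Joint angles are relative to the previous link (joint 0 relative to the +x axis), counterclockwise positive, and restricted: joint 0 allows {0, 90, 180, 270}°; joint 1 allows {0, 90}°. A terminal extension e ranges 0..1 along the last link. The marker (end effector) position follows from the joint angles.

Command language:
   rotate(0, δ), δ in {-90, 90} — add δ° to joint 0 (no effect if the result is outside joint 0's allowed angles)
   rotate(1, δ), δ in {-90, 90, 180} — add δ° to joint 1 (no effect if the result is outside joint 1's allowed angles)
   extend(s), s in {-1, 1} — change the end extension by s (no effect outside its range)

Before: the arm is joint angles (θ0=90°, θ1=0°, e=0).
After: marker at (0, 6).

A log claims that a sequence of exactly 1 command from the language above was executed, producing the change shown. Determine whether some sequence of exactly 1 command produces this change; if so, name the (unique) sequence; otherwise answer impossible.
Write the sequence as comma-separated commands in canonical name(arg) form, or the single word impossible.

start: joint angles (θ0=90°, θ1=0°, e=0)
1. extend(1) → joint angles (θ0=90°, θ1=0°, e=1)
all 7 alternatives checked — unique.

extend(1)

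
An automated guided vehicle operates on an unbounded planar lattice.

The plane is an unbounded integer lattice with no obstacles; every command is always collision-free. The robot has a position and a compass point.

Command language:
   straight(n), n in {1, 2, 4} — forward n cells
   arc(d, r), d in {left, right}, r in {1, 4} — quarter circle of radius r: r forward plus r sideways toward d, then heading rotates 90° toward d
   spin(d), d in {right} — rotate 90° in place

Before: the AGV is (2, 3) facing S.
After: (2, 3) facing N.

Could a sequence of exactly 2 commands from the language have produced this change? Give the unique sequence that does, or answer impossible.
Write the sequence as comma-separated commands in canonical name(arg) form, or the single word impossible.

spin(right), spin(right)

key: parked at (2,3) the whole time — nothing moves the robot
start: (2, 3) facing S
step 1 (spin(right)): (2, 3) facing W
step 2 (spin(right)): (2, 3) facing N
all 64 alternatives checked — unique.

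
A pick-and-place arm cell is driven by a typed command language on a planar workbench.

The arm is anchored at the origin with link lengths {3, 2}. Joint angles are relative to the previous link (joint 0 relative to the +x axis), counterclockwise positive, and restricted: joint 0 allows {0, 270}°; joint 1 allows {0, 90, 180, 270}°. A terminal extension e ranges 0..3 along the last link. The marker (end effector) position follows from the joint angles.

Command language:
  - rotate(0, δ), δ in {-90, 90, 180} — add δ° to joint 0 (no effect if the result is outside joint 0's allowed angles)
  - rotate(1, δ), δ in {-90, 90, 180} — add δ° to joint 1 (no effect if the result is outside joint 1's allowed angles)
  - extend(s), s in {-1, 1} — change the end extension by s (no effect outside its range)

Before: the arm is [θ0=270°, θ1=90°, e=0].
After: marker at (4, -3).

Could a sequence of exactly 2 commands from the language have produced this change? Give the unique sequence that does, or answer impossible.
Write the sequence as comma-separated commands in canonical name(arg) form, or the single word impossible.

extend(1), extend(1)

t0: [θ0=270°, θ1=90°, e=0]
1. extend(1) → [θ0=270°, θ1=90°, e=1]
2. extend(1) → [θ0=270°, θ1=90°, e=2]
no rival 2-sequence matches.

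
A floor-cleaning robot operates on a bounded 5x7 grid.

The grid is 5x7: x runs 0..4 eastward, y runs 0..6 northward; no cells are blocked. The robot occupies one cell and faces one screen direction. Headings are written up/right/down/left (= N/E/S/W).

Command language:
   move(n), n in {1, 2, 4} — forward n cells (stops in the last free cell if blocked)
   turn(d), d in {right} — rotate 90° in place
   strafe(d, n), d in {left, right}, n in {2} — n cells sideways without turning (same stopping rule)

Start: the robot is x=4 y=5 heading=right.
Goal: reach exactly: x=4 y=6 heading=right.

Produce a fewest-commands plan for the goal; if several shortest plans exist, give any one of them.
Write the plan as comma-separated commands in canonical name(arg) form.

start: x=4 y=5 heading=right
step 1 (strafe(left, 2)): x=4 y=6 heading=right
no 0-step plan works, so 1 is optimal.

strafe(left, 2)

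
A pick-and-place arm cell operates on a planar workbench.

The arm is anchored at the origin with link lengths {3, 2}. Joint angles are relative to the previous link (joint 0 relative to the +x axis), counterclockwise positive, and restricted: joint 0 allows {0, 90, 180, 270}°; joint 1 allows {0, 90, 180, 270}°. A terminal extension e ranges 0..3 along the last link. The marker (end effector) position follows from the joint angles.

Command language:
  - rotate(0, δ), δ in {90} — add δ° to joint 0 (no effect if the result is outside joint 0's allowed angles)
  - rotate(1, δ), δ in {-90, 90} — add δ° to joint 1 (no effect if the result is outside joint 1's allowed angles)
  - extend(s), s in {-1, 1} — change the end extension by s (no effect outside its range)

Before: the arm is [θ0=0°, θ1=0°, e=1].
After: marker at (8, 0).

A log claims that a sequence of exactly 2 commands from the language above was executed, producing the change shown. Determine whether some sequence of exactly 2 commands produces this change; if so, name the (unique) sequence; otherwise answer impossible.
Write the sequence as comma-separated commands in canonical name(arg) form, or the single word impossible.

extend(1), extend(1)

from: [θ0=0°, θ1=0°, e=1]
[1] after extend(1): [θ0=0°, θ1=0°, e=2]
[2] after extend(1): [θ0=0°, θ1=0°, e=3]
all 25 alternatives checked — unique.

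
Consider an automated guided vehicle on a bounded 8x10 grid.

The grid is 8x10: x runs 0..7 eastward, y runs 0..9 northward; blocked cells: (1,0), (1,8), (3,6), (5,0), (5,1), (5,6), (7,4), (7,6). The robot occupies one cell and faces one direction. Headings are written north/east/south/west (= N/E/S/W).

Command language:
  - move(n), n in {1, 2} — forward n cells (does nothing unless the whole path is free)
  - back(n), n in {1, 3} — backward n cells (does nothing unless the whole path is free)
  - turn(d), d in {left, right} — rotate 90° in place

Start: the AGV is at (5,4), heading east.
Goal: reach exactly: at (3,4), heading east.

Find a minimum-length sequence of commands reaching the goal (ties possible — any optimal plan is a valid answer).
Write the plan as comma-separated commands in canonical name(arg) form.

start: at (5,4), heading east
t=1 back(1) ⇒ at (4,4), heading east
t=2 back(1) ⇒ at (3,4), heading east
no 1-step plan works, so 2 is optimal.

back(1), back(1)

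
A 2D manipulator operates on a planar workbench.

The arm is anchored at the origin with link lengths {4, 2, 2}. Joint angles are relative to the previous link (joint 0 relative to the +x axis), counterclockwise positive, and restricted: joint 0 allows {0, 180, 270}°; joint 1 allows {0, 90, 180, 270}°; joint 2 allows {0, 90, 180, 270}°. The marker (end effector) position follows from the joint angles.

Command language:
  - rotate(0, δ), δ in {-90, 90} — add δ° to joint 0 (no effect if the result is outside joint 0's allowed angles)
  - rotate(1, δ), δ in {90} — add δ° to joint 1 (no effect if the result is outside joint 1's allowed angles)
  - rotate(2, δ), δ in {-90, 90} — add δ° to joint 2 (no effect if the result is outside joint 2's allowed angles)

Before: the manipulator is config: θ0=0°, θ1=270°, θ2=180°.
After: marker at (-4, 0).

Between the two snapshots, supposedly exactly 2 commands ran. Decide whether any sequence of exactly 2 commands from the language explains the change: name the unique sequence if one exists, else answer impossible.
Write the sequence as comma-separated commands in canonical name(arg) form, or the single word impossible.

start: config: θ0=0°, θ1=270°, θ2=180°
1. rotate(0, -90) → config: θ0=270°, θ1=270°, θ2=180°
2. rotate(0, -90) → config: θ0=180°, θ1=270°, θ2=180°
no other 2-command option fits: unique.

rotate(0, -90), rotate(0, -90)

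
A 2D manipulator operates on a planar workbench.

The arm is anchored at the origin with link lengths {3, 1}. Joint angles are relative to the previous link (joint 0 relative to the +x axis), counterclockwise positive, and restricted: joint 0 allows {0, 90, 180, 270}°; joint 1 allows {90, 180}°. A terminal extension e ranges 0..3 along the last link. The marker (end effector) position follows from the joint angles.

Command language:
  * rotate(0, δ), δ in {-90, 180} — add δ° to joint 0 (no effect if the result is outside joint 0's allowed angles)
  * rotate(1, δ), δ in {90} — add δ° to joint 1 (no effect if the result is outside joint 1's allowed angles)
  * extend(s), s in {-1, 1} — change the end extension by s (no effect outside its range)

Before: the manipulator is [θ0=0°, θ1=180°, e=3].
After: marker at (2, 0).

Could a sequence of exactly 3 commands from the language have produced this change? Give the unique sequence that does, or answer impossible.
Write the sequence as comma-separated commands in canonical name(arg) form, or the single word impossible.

from: [θ0=0°, θ1=180°, e=3]
step 1 (extend(-1)): [θ0=0°, θ1=180°, e=2]
step 2 (extend(-1)): [θ0=0°, θ1=180°, e=1]
step 3 (extend(-1)): [θ0=0°, θ1=180°, e=0]
no rival 3-sequence matches.

extend(-1), extend(-1), extend(-1)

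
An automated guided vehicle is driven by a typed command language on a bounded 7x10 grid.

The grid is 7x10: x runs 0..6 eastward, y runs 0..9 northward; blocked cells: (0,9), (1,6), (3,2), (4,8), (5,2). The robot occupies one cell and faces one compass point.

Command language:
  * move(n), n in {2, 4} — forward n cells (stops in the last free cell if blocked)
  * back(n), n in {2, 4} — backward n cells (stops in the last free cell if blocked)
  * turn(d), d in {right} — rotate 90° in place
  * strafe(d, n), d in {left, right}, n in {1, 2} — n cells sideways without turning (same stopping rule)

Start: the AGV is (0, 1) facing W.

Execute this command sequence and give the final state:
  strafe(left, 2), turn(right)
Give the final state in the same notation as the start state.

(0, 0) facing N

from: (0, 1) facing W
step 1 (strafe(left, 2)): (0, 0) facing W
step 2 (turn(right)): (0, 0) facing N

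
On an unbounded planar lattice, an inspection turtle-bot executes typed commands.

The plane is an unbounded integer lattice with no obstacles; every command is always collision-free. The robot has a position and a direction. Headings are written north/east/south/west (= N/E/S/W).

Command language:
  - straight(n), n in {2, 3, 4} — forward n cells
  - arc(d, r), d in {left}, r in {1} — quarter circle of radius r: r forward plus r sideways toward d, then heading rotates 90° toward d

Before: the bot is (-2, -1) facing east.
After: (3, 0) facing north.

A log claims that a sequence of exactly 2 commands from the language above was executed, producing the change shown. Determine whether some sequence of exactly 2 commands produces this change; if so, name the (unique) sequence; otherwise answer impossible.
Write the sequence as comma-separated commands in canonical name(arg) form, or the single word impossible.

key: cell and facing (now N) both changed — the 2 commands mix motion and turning
t0: (-2, -1) facing east
step 1 (straight(4)): (2, -1) facing east
step 2 (arc(left, 1)): (3, 0) facing north
no other 2-command option fits: unique.

straight(4), arc(left, 1)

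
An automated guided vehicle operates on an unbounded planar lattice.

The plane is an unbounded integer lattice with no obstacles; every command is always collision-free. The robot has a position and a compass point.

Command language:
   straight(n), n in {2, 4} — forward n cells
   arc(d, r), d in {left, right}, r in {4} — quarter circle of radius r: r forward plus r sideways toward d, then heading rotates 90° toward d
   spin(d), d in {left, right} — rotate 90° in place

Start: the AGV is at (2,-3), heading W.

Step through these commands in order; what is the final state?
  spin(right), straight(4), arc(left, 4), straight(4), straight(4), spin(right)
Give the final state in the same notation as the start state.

at (-10,5), heading N

t0: at (2,-3), heading W
t=1 spin(right) ⇒ at (2,-3), heading N
t=2 straight(4) ⇒ at (2,1), heading N
t=3 arc(left, 4) ⇒ at (-2,5), heading W
t=4 straight(4) ⇒ at (-6,5), heading W
t=5 straight(4) ⇒ at (-10,5), heading W
t=6 spin(right) ⇒ at (-10,5), heading N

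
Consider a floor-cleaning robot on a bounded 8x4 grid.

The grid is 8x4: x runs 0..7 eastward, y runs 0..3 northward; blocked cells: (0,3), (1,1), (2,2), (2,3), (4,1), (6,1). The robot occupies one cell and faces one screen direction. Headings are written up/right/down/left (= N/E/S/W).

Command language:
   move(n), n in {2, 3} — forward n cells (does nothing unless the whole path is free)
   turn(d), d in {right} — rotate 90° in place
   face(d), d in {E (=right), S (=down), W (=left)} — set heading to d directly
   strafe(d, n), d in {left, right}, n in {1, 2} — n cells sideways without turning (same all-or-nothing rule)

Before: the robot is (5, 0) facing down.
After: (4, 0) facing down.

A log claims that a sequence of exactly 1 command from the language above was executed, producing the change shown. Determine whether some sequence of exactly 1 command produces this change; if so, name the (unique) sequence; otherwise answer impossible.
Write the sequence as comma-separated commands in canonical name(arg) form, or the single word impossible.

key: still facing S — the one step turns nothing
t0: (5, 0) facing down
step 1 (strafe(right, 1)): (4, 0) facing down
no rival 1-sequence matches.

strafe(right, 1)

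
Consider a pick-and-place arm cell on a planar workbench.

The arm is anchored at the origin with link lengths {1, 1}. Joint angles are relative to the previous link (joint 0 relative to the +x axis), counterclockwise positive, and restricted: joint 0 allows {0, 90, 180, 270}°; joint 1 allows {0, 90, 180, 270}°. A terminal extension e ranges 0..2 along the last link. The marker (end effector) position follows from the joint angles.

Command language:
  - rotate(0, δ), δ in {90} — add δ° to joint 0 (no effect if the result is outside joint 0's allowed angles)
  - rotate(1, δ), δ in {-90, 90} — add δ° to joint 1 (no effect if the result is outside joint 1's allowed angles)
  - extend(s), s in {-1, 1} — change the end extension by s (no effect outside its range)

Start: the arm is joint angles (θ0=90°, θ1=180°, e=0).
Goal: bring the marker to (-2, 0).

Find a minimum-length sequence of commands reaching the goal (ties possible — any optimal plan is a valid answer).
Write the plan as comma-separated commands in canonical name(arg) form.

t0: joint angles (θ0=90°, θ1=180°, e=0)
t=1 rotate(1, 90) ⇒ joint angles (θ0=90°, θ1=270°, e=0)
t=2 rotate(1, 90) ⇒ joint angles (θ0=90°, θ1=0°, e=0)
t=3 rotate(0, 90) ⇒ joint angles (θ0=180°, θ1=0°, e=0)
nothing shorter than 3 reaches the goal.

rotate(1, 90), rotate(1, 90), rotate(0, 90)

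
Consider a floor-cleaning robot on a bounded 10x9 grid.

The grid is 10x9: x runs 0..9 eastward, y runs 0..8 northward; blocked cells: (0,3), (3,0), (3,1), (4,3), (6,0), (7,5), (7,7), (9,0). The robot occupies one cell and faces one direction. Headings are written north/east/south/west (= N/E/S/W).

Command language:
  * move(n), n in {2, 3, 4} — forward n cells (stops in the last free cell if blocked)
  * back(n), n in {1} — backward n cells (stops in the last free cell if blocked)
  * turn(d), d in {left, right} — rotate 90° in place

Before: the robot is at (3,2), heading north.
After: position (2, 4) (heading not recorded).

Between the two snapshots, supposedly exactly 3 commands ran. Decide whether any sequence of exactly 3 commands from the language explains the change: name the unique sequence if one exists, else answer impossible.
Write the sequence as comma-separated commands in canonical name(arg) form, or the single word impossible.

key: running back(1) before move(2) would end elsewhere — order is forced
begin: at (3,2), heading north
step 1 (move(2)): at (3,4), heading north
step 2 (turn(right)): at (3,4), heading east
step 3 (back(1)): at (2,4), heading east
no rival 3-sequence matches.

move(2), turn(right), back(1)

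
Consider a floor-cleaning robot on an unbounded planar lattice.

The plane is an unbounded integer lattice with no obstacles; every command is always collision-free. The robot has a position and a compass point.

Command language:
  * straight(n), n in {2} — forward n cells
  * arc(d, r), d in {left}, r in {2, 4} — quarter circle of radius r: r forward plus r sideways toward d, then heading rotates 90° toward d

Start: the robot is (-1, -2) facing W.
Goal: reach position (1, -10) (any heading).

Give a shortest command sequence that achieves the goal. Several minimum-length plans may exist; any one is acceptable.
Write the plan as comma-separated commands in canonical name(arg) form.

begin: (-1, -2) facing W
[1] after arc(left, 2): (-3, -4) facing S
[2] after straight(2): (-3, -6) facing S
[3] after arc(left, 4): (1, -10) facing E
shorter routes all fall short; 3 is best.

arc(left, 2), straight(2), arc(left, 4)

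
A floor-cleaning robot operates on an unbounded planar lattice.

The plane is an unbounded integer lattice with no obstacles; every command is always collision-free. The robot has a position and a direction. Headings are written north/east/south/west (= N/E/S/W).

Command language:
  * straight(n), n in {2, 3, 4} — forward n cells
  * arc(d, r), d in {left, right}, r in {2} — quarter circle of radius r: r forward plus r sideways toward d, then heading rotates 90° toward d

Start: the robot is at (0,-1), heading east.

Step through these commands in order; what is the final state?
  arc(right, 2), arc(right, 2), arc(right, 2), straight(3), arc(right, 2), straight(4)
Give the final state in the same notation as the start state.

at (4,2), heading east

start: at (0,-1), heading east
step 1 (arc(right, 2)): at (2,-3), heading south
step 2 (arc(right, 2)): at (0,-5), heading west
step 3 (arc(right, 2)): at (-2,-3), heading north
step 4 (straight(3)): at (-2,0), heading north
step 5 (arc(right, 2)): at (0,2), heading east
step 6 (straight(4)): at (4,2), heading east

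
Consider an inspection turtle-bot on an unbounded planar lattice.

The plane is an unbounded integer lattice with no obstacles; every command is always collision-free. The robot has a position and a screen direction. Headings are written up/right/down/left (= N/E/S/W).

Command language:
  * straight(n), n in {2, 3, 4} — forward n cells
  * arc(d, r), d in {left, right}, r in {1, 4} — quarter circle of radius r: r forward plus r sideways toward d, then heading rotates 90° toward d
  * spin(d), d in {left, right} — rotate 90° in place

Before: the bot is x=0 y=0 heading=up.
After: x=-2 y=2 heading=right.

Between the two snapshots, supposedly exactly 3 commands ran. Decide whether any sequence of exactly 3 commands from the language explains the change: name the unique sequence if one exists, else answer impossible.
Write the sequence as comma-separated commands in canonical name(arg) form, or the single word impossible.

key: cell and facing (now E) both changed — the 3 commands mix motion and turning
begin: x=0 y=0 heading=up
1. arc(left, 1) → x=-1 y=1 heading=left
2. arc(right, 1) → x=-2 y=2 heading=up
3. spin(right) → x=-2 y=2 heading=right
all 729 alternatives checked — unique.

arc(left, 1), arc(right, 1), spin(right)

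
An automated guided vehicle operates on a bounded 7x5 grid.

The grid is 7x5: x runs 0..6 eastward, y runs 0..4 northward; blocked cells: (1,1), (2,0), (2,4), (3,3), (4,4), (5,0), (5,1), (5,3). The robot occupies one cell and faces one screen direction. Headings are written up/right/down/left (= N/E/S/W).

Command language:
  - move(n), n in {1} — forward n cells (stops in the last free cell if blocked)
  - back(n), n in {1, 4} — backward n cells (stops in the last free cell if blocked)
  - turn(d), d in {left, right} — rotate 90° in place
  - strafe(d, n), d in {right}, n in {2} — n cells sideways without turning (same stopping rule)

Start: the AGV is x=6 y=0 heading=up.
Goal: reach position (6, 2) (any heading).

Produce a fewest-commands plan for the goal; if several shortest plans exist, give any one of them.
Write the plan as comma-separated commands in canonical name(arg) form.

turn(left), strafe(right, 2)

start: x=6 y=0 heading=up
step 1 (turn(left)): x=6 y=0 heading=left
step 2 (strafe(right, 2)): x=6 y=2 heading=left
minimal: 2 command(s), checked below 2.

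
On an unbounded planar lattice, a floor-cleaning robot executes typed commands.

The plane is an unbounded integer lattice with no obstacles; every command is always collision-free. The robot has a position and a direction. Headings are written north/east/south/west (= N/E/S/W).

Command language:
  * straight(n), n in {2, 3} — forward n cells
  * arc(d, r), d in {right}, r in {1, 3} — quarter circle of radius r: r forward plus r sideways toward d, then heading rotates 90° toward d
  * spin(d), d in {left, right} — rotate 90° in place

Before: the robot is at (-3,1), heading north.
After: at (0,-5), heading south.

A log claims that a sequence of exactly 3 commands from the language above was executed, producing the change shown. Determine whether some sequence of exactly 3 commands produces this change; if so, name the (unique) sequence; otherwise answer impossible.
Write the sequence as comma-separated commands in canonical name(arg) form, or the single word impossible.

spin(right), arc(right, 3), straight(3)

key: cell and facing (now S) both changed — the 3 commands mix motion and turning
t0: at (-3,1), heading north
[1] after spin(right): at (-3,1), heading east
[2] after arc(right, 3): at (0,-2), heading south
[3] after straight(3): at (0,-5), heading south
no rival 3-sequence matches.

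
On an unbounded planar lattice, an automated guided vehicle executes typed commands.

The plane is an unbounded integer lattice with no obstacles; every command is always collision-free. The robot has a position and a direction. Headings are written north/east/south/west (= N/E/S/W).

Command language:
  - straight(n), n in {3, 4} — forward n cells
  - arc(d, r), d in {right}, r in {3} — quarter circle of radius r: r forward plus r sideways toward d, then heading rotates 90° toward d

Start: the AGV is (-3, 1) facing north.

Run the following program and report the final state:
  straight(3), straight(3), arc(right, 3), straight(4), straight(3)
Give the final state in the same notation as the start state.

(7, 10) facing east

from: (-3, 1) facing north
step 1 (straight(3)): (-3, 4) facing north
step 2 (straight(3)): (-3, 7) facing north
step 3 (arc(right, 3)): (0, 10) facing east
step 4 (straight(4)): (4, 10) facing east
step 5 (straight(3)): (7, 10) facing east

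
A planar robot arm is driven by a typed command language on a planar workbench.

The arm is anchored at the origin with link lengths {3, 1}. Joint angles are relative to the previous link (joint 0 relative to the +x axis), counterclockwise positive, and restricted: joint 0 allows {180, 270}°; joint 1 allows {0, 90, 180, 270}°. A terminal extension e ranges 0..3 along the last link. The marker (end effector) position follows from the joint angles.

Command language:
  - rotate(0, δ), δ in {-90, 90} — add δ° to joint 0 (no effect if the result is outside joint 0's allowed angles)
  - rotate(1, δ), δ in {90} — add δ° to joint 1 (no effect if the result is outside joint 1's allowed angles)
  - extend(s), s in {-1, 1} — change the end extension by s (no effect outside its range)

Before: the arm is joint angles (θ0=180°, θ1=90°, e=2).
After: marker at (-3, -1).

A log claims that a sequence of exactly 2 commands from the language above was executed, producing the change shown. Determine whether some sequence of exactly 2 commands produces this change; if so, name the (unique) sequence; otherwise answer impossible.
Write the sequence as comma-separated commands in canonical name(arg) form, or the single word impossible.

initial: joint angles (θ0=180°, θ1=90°, e=2)
1. extend(-1) → joint angles (θ0=180°, θ1=90°, e=1)
2. extend(-1) → joint angles (θ0=180°, θ1=90°, e=0)
no other 2-command option fits: unique.

extend(-1), extend(-1)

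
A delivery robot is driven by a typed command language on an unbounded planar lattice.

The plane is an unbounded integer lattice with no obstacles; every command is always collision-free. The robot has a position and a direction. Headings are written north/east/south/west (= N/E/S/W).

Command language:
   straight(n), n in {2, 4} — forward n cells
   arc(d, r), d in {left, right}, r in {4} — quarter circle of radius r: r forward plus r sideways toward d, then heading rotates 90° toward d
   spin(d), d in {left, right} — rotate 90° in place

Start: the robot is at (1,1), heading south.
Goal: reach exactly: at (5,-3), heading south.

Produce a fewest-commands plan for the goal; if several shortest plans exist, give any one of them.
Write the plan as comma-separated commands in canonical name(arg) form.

initial: at (1,1), heading south
t=1 spin(left) ⇒ at (1,1), heading east
t=2 arc(right, 4) ⇒ at (5,-3), heading south
no 1-step plan works, so 2 is optimal.

spin(left), arc(right, 4)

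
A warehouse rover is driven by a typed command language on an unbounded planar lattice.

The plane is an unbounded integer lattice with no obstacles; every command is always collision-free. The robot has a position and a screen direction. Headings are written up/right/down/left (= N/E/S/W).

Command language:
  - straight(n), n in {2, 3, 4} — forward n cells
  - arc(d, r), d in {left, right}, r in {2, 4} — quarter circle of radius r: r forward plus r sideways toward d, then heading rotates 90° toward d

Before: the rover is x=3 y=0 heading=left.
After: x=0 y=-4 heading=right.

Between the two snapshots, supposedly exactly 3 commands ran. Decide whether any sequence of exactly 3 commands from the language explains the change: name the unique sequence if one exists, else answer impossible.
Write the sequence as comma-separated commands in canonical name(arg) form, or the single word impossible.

straight(3), arc(left, 2), arc(left, 2)

key: running arc(left, 2) before straight(3) would end elsewhere — order is forced
begin: x=3 y=0 heading=left
t=1 straight(3) ⇒ x=0 y=0 heading=left
t=2 arc(left, 2) ⇒ x=-2 y=-2 heading=down
t=3 arc(left, 2) ⇒ x=0 y=-4 heading=right
uniquely the one of 343 3-step routes that fits.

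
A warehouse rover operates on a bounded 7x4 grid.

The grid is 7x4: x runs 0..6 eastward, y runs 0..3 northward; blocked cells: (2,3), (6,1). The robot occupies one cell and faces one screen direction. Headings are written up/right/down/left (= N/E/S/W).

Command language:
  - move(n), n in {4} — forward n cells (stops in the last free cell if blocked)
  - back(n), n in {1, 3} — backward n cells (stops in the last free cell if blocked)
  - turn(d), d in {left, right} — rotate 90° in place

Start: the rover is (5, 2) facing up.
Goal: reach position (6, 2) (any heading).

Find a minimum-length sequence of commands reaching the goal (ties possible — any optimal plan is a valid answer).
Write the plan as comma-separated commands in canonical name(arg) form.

turn(left), back(3)

initial: (5, 2) facing up
[1] after turn(left): (5, 2) facing left
[2] after back(3): (6, 2) facing left
no 1-step plan works, so 2 is optimal.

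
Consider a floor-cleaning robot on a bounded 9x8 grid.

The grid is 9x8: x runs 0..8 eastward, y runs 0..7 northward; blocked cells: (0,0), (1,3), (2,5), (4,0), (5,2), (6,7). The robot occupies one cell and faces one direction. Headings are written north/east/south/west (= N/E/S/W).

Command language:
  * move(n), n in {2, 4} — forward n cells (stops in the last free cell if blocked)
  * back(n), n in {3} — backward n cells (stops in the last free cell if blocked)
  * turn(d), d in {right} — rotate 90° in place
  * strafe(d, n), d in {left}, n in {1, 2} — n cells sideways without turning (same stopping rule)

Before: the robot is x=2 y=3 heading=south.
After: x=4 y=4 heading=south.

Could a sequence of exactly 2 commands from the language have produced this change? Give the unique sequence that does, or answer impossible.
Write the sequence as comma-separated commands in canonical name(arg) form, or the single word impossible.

back(3), strafe(left, 2)

key: heading stays S — no command in the sequence turns
t0: x=2 y=3 heading=south
step 1 (back(3)): x=2 y=4 heading=south
step 2 (strafe(left, 2)): x=4 y=4 heading=south
no rival 2-sequence matches.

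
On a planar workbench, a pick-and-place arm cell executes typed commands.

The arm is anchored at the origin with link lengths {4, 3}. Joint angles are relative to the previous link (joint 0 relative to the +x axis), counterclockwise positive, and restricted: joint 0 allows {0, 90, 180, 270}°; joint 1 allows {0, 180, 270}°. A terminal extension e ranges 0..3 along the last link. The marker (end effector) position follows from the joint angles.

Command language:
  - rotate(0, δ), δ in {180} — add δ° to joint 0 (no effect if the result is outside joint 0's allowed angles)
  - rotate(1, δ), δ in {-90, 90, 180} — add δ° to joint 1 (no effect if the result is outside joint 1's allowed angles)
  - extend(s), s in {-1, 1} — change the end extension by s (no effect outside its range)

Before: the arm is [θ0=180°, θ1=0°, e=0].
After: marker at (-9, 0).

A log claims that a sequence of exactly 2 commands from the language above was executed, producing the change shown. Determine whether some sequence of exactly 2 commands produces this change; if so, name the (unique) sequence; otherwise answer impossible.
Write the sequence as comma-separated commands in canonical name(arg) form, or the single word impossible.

extend(1), extend(1)

from: [θ0=180°, θ1=0°, e=0]
t=1 extend(1) ⇒ [θ0=180°, θ1=0°, e=1]
t=2 extend(1) ⇒ [θ0=180°, θ1=0°, e=2]
no rival 2-sequence matches.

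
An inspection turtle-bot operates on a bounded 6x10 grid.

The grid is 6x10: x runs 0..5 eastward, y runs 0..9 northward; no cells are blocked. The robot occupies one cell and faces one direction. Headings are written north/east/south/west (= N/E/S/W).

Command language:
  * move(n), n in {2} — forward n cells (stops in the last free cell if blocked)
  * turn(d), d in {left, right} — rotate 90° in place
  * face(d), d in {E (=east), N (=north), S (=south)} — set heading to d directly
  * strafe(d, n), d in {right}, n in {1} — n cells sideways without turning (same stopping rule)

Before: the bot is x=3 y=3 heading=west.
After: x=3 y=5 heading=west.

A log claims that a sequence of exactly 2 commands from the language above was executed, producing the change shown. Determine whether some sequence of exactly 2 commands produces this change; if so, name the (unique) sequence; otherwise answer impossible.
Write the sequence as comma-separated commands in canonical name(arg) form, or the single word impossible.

strafe(right, 1), strafe(right, 1)

key: still facing W at the end — nothing in the sequence rotates
start: x=3 y=3 heading=west
1. strafe(right, 1) → x=3 y=4 heading=west
2. strafe(right, 1) → x=3 y=5 heading=west
no rival 2-sequence matches.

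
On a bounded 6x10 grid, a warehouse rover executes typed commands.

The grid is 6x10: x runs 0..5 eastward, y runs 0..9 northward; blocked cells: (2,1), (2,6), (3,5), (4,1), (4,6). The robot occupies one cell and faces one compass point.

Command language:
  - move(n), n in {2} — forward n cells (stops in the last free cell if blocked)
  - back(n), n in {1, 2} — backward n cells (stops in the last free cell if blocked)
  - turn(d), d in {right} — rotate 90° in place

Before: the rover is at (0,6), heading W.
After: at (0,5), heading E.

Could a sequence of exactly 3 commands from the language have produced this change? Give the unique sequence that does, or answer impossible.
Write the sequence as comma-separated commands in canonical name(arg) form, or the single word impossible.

key: position moved to (0,5) AND the heading swung to E — translation plus rotation needed
begin: at (0,6), heading W
[1] after turn(right): at (0,6), heading N
[2] after back(1): at (0,5), heading N
[3] after turn(right): at (0,5), heading E
uniquely the one of 64 3-step routes that fits.

turn(right), back(1), turn(right)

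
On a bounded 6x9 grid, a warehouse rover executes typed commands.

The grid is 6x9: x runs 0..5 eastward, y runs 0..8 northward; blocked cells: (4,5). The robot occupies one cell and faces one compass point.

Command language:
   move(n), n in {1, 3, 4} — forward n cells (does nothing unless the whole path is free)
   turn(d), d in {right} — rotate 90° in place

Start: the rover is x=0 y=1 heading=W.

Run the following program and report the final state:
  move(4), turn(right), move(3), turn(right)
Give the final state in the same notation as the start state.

initial: x=0 y=1 heading=W
1. move(4) → x=0 y=1 heading=W
2. turn(right) → x=0 y=1 heading=N
3. move(3) → x=0 y=4 heading=N
4. turn(right) → x=0 y=4 heading=E

x=0 y=4 heading=E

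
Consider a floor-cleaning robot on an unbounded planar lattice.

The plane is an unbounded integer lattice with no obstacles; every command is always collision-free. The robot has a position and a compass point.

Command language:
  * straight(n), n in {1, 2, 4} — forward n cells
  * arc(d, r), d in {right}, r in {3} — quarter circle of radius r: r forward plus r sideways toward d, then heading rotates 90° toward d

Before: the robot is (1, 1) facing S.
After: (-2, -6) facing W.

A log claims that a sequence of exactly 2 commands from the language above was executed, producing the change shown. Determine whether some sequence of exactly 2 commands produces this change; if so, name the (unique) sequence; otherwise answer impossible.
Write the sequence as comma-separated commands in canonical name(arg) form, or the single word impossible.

straight(4), arc(right, 3)

key: position moved to (-2,-6) AND the heading swung to W — translation plus rotation needed
start: (1, 1) facing S
step 1 (straight(4)): (1, -3) facing S
step 2 (arc(right, 3)): (-2, -6) facing W
no other 2-command option fits: unique.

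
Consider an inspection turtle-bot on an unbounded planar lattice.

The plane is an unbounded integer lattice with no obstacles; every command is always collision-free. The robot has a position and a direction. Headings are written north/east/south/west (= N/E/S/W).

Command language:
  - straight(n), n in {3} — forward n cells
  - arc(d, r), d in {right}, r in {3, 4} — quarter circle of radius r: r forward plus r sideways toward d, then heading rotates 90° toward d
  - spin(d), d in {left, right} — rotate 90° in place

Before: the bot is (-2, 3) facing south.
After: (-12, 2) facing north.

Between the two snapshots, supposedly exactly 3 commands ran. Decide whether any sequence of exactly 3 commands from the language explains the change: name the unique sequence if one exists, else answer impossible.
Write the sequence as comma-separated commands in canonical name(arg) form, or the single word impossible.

arc(right, 4), straight(3), arc(right, 3)

key: order matters: swapping arc(right, 4) and arc(right, 3) lands elsewhere
from: (-2, 3) facing south
1. arc(right, 4) → (-6, -1) facing west
2. straight(3) → (-9, -1) facing west
3. arc(right, 3) → (-12, 2) facing north
all 125 alternatives checked — unique.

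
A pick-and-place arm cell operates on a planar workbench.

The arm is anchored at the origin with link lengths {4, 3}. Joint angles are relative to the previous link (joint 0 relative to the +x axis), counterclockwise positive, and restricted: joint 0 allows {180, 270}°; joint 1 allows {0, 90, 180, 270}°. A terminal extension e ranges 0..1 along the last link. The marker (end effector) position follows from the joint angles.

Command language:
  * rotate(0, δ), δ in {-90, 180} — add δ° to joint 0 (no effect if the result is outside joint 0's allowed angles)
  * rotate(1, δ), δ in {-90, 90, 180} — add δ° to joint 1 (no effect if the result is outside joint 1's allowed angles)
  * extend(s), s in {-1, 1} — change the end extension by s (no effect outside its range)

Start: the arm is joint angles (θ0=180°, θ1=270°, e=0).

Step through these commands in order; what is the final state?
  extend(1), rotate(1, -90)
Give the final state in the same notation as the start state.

from: joint angles (θ0=180°, θ1=270°, e=0)
[1] after extend(1): joint angles (θ0=180°, θ1=270°, e=1)
[2] after rotate(1, -90): joint angles (θ0=180°, θ1=180°, e=1)

joint angles (θ0=180°, θ1=180°, e=1)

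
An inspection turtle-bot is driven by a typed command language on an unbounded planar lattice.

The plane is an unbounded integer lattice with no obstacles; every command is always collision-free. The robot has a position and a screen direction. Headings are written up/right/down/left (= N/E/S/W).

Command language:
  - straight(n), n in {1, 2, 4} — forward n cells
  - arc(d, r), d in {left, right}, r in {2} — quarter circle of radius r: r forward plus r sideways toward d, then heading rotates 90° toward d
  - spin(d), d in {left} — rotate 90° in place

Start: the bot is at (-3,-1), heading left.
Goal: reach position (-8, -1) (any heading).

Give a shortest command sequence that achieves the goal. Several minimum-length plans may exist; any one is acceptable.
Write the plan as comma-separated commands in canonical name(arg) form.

from: at (-3,-1), heading left
1. straight(1) → at (-4,-1), heading left
2. straight(4) → at (-8,-1), heading left
shorter routes all fall short; 2 is best.

straight(1), straight(4)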